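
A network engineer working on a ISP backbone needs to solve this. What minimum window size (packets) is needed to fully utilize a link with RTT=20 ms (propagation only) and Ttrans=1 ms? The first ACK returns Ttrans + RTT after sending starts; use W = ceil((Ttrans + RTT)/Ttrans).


Given: Ttrans = 1 ms, RTT = 20 ms (= 2 * Tprop, Tprop = 10 ms)
Time until first ACK returns = Ttrans + RTT = 1 + 20 = 21 ms
Need W * Ttrans >= Ttrans + RTT  ->  W >= (Ttrans + RTT) / Ttrans
(Ttrans + RTT) / Ttrans = 21 / 1 = 21
W_min = ceil(21) = 21

21


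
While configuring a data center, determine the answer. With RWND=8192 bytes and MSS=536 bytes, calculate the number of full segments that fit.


Given: RWND = 8192 bytes, MSS = 536 bytes
Full segments = floor(RWND / MSS)
Full segments = floor(8192 / 536)
Full segments = floor(15.2836) = 15

15


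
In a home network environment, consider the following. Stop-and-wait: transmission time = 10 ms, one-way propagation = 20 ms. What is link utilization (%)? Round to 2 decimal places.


Given: Ttrans = 10 ms, Tprop = 20 ms
RTT = 2 * Tprop = 2 * 20 = 40 ms
U = Ttrans / (Ttrans + RTT)
U = 10 / (10 + 40)
U = 10 / 50 = 0.2
U% = 20.00%

20.00


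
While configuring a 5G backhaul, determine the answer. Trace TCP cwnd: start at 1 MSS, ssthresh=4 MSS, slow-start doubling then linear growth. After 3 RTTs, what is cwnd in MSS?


RTT 0: cwnd = 1 MSS (initial)
RTT 1: cwnd = 2 MSS (slow start, doubled)
RTT 2: cwnd = 4 MSS (slow start, doubled)
RTT 3: cwnd = 5 MSS (congestion avoidance, +1)

5


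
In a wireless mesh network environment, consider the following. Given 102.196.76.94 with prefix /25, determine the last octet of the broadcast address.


Given: IP = 102.196.76.94, prefix = /25
Host bits = 32 - 25 = 7
Network last octet = 94 AND mask = 0
Host part size = 2^7 - 1 = 127
Broadcast last octet = 0 OR 127 = 127

127


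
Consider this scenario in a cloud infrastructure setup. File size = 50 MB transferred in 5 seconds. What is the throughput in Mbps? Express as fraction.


Given: file = 50 MB, time = 5 s
File in Mb = 50 * 8 = 400 Mb
Throughput = 400 / 5 Mbps
Throughput = 80 Mbps

80


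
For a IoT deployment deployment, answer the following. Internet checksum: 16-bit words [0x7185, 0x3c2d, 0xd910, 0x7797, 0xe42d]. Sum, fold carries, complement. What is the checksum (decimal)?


Given words: [0x7185, 0x3c2d, 0xd910, 0x7797, 0xe42d]
Step 1: Sum all words
Raw sum = 29061 + 15405 + 55568 + 30615 + 58413 = 189062
Step 2: Fold carry: (57990 + 2) = 57992
One's complement = ~57992 & 0xFFFF = 7543

7543


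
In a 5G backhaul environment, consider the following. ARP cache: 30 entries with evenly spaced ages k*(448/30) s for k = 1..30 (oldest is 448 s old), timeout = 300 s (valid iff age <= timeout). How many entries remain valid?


Ages are k * 448/30 s for k = 1..30 (spacing = 14.9333 s).
Entry k is valid iff k * 448/30 <= 300 iff k <= 30 * 300 / 448 = 20.0893
n_valid = floor(20.0893) = 20
(n_stale = 30 - 20 = 10)

20


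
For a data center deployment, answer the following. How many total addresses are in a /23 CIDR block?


Given: CIDR prefix /23
Host bits = 32 - 23 = 9
Total addresses = 2^9 = 512

512


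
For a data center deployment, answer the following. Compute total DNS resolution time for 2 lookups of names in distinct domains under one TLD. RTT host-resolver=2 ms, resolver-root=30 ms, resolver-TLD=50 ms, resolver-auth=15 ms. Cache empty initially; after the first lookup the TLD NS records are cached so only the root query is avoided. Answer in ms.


Lookup 1 (cold cache): local + root + TLD + auth = 2 + 30 + 50 + 15 = 97 ms
Lookups 2..2 (TLD NS cached -> skip root; new domain -> still ask TLD and auth): local + TLD + auth = 2 + 50 + 15 = 67 ms each
Remaining 1 lookups: 1 * 67 = 67 ms
Total = 97 + 67 = 164 ms

164


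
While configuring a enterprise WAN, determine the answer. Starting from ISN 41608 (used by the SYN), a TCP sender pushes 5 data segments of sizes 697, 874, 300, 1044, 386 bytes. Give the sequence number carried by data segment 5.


The SYN occupies sequence number ISN = 41608, so the first data byte is ISN + 1 = 41609.
SEQ of data segment i = (ISN + 1) + sum of payload sizes of segments 1..i-1.
Segment 1: SEQ = 41609, payload = 697 bytes
Segment 2: SEQ = 42306, payload = 874 bytes
Segment 3: SEQ = 43180, payload = 300 bytes
Segment 4: SEQ = 43480, payload = 1044 bytes
Segment 5: SEQ = 44524, payload = 386 bytes
SEQ of segment 5 = 41609 + 697 + 874 + 300 + 1044 = 44524

44524


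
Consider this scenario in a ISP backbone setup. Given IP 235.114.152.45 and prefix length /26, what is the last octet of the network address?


Given: IP = 235.114.152.45, prefix = /26
Subnet mask = 255.255.255.192
Last octet of IP: 45
Last octet of mask: 192
Network last octet = 45 AND 192 = 0

0


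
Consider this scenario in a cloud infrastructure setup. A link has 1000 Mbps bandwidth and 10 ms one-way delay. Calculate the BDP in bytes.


Given: bandwidth = 1000 Mbps, delay = 10 ms
BDP in bits = 1000 * 10^6 * 10 / 1000
BDP in bits = 10000000
BDP in bytes = 10000000 / 8 = 1250000

1250000


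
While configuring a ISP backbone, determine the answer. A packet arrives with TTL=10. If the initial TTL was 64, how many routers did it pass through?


Given: initial TTL = 64, received TTL = 10
Hops = initial TTL - received TTL
Hops = 64 - 10 = 54

54


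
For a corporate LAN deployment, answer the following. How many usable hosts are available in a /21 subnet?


Given: subnet mask /21
Host bits = 32 - 21 = 11
Total addresses = 2^11 = 2048
Usable hosts = 2048 - 2 (network + broadcast) = 2046

2046


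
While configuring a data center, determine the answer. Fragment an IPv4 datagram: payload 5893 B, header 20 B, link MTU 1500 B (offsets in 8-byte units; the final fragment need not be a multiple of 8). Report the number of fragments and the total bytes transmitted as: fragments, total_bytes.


Max data per non-final fragment = floor((MTU - header)/8)*8 = floor((1500 - 20)/8)*8 = floor(1480/8)*8 = 1480 B
Final fragment needs no 8-byte alignment: it can carry up to MTU - header = 1480 B
Non-final fragments needed = ceil((payload - 1480) / 1480) = ceil(4413/1480) = ceil(2.9818) = 3
Number of fragments = 3 + 1 = 4
Fragment sizes (data): 3 * 1480 B + 1453 B (last, 1453 <= 1480 OK)
Total bytes sent = payload + n_frags * header = 5893 + 4*20 = 5893 + 80 = 5973 B

4, 5973


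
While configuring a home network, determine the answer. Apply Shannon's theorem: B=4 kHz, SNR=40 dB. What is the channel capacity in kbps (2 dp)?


Given: B = 4 kHz, SNR = 40 dB
SNR linear = 10^(40/10) = 10000
1 + SNR = 10001
log2(10001) = 13.2878566418
C = 4 * 1000 * 13.2878566418 = 53151.4266 bps
C = 53.151427 kbps -> 53.15 kbps (2 dp)

53.15


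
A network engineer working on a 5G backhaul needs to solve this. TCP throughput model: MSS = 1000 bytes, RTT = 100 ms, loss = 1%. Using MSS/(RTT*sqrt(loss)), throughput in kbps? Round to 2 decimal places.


Given: MSS = 1000 bytes, RTT = 100 ms, loss = 1%
RTT in seconds = 100 / 1000 = 0.1
Loss rate = 1% = 0.01
sqrt(loss) = sqrt(0.01) = 0.1
Throughput (bytes/s) = 1000 / (0.1 * 0.1) = 100000.0000
Throughput (kbps) = 100000.0000 * 8 / 1000 = 800.000000 -> 800.00 kbps (2 dp)

800.00


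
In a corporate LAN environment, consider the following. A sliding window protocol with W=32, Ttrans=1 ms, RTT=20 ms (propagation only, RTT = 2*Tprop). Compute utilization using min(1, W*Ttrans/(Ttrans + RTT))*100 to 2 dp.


Given: W = 32, Ttrans = 1 ms, RTT = 20 ms (= 2 * Tprop, Tprop = 10 ms)
Cycle time = Ttrans + RTT = 1 + 20 = 21 ms (first packet sent until its ACK returns)
W * Ttrans = 32 * 1 = 32 ms of sending per cycle
W * Ttrans / (Ttrans + RTT) = 32 / 21 = 1.523810
U = min(1, 1.523810) = 1.000000
U% = 100.00%

100.00


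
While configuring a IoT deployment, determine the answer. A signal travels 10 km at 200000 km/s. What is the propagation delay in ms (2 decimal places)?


Given: distance = 10 km, speed = 200000 km/s
Delay = distance / speed = 10 / 200000 seconds
Delay in ms = 10 * 1000 / 200000
Delay = 0.0500 ms
Rounded to 2 dp = 0.05 ms

0.05


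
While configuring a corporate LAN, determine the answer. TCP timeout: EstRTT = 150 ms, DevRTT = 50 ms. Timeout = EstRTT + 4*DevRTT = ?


Given: EstRTT = 150 ms, DevRTT = 50 ms
Timeout = EstRTT + 4 * DevRTT
4 * DevRTT = 4 * 50 = 200
Timeout = 150 + 200 = 350 ms

350


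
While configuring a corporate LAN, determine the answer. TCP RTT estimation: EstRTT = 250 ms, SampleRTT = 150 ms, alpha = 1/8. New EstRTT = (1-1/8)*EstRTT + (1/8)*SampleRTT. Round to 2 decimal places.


Given: EstRTT = 250 ms, SampleRTT = 150 ms, alpha = 1/8
New EstRTT = (1 - alpha) * EstRTT + alpha * SampleRTT
(7/8) * 250 = 218.75
(1/8) * 150 = 18.75
New EstRTT = 218.75 + 18.75 = 237.5 ms -> 237.50 ms (2 dp)

237.50


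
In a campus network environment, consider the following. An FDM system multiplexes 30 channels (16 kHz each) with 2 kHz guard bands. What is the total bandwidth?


Given: 30 channels, 16 kHz each, guard = 2 kHz
Channel bandwidth = 30 * 16 = 480 kHz
Guard bands = 29 gaps * 2 kHz = 58 kHz
Total = 480 + 58 = 538 kHz

538


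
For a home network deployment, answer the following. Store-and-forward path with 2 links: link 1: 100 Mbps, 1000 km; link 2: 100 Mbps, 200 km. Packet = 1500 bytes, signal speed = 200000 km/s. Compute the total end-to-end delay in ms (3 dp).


Packet = 1500 bytes = 12000 bits. Store-and-forward: sum (t_trans + t_prop) per link.
Link 1: t_trans = 12000/(100*10^6) s = 0.1200 ms; t_prop = 1000/200000 s = 5.0000 ms; subtotal = 5.1200 ms
Link 2: t_trans = 12000/(100*10^6) s = 0.1200 ms; t_prop = 200/200000 s = 1.0000 ms; subtotal = 1.1200 ms
End-to-end = 5.1200 + 1.1200 = 6.2400 ms -> 6.240 ms (3 dp)

6.240


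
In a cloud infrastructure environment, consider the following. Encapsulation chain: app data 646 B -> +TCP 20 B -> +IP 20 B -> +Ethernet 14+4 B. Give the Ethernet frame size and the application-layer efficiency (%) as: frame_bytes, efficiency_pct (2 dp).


TCP segment = 646 + 20 = 666 B
IP packet = 666 + 20 = 686 B
Ethernet frame = 686 + 14 + 4 = 704 B
Efficiency = app / frame = 646 / 704 = 0.917614 = 91.7614% -> 91.76% (2 dp)

704, 91.76


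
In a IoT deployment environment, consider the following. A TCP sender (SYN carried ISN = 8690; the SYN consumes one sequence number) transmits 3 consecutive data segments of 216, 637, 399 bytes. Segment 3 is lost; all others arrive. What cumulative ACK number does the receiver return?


SYN uses sequence number 8690; first data byte = ISN + 1 = 8691.
Segment 1: SEQ = 8691, len = 216 B, covers [8691, 8906]
Segment 2: SEQ = 8907, len = 637 B, covers [8907, 9543]
Segment 3: SEQ = 9544, len = 399 B, covers [9544, 9942] [LOST]
In-order data received: bytes [8691, 9543] (segments 1..2).
Segment 3 missing -> gap begins at byte 9544.
Cumulative ACK = next expected in-order byte = 8691 + 216 + 637 = 9544

9544


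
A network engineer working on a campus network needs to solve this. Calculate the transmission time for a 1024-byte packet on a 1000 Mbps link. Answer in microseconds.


Given: packet = 1024 bytes, bandwidth = 1000 Mbps
Packet in bits = 1024 * 8 = 8192 bits
Bandwidth = 1000 * 10^6 = 1000000000 bps
Time = 8192 / 1000000000 seconds
Time in us = 8192 * 10^6 / 1000000000 = 8.192

8.192


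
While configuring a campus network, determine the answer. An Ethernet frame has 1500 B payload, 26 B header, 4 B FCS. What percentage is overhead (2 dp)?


Given: payload = 1500 B, header = 26 B, trailer = 4 B
Overhead bytes = header + trailer = 26 + 4 = 30
Total frame = payload + overhead = 1500 + 30 = 1530
Overhead % = 30 / 1530 * 100 = 1.9608% -> 1.96% (2 dp)

1.96


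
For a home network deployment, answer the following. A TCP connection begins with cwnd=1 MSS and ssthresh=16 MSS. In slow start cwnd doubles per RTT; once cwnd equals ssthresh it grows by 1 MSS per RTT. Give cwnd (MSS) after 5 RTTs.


RTT 0: cwnd = 1 MSS (initial)
RTT 1: cwnd = 2 MSS (slow start, doubled)
RTT 2: cwnd = 4 MSS (slow start, doubled)
RTT 3: cwnd = 8 MSS (slow start, doubled)
RTT 4: cwnd = 16 MSS (slow start, doubled)
RTT 5: cwnd = 17 MSS (congestion avoidance, +1)

17


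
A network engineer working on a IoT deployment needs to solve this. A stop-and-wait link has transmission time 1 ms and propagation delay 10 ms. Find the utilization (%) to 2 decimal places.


Given: Ttrans = 1 ms, Tprop = 10 ms
RTT = 2 * Tprop = 2 * 10 = 20 ms
U = Ttrans / (Ttrans + RTT)
U = 1 / (1 + 20)
U = 1 / 21 = 0.047619
U% = 4.76%

4.76


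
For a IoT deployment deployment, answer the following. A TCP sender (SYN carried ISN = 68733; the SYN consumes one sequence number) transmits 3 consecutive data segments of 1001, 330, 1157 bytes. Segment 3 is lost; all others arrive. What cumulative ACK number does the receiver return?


SYN uses sequence number 68733; first data byte = ISN + 1 = 68734.
Segment 1: SEQ = 68734, len = 1001 B, covers [68734, 69734]
Segment 2: SEQ = 69735, len = 330 B, covers [69735, 70064]
Segment 3: SEQ = 70065, len = 1157 B, covers [70065, 71221] [LOST]
In-order data received: bytes [68734, 70064] (segments 1..2).
Segment 3 missing -> gap begins at byte 70065.
Cumulative ACK = next expected in-order byte = 68734 + 1001 + 330 = 70065

70065


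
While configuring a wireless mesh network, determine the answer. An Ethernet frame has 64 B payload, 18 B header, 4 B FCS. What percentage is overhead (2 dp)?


Given: payload = 64 B, header = 18 B, trailer = 4 B
Overhead bytes = header + trailer = 18 + 4 = 22
Total frame = payload + overhead = 64 + 22 = 86
Overhead % = 22 / 86 * 100 = 25.5814% -> 25.58% (2 dp)

25.58


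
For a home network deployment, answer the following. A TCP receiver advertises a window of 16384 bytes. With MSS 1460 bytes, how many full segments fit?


Given: RWND = 16384 bytes, MSS = 1460 bytes
Full segments = floor(RWND / MSS)
Full segments = floor(16384 / 1460)
Full segments = floor(11.2219) = 11

11


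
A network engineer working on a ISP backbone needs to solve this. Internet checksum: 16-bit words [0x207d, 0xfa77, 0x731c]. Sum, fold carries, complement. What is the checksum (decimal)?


Given words: [0x207d, 0xfa77, 0x731c]
Step 1: Sum all words
Raw sum = 8317 + 64119 + 29468 = 101904
Step 2: Fold carry: (36368 + 1) = 36369
One's complement = ~36369 & 0xFFFF = 29166

29166


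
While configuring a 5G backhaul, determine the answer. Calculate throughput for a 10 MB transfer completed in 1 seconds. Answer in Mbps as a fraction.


Given: file = 10 MB, time = 1 s
File in Mb = 10 * 8 = 80 Mb
Throughput = 80 / 1 Mbps
Throughput = 80 Mbps

80


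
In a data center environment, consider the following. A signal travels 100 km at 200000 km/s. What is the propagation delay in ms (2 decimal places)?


Given: distance = 100 km, speed = 200000 km/s
Delay = distance / speed = 100 / 200000 seconds
Delay in ms = 100 * 1000 / 200000
Delay = 0.5000 ms
Rounded to 2 dp = 0.50 ms

0.50


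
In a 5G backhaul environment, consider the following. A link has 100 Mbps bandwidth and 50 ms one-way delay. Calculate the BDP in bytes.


Given: bandwidth = 100 Mbps, delay = 50 ms
BDP in bits = 100 * 10^6 * 50 / 1000
BDP in bits = 5000000
BDP in bytes = 5000000 / 8 = 625000

625000


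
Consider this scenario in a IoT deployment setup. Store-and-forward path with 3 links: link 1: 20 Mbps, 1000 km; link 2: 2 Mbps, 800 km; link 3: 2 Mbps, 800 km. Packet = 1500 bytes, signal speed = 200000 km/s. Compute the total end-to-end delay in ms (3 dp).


Packet = 1500 bytes = 12000 bits. Store-and-forward: sum (t_trans + t_prop) per link.
Link 1: t_trans = 12000/(20*10^6) s = 0.6000 ms; t_prop = 1000/200000 s = 5.0000 ms; subtotal = 5.6000 ms
Link 2: t_trans = 12000/(2*10^6) s = 6.0000 ms; t_prop = 800/200000 s = 4.0000 ms; subtotal = 10.0000 ms
Link 3: t_trans = 12000/(2*10^6) s = 6.0000 ms; t_prop = 800/200000 s = 4.0000 ms; subtotal = 10.0000 ms
End-to-end = 5.6000 + 10.0000 + 10.0000 = 25.6000 ms -> 25.600 ms (3 dp)

25.600


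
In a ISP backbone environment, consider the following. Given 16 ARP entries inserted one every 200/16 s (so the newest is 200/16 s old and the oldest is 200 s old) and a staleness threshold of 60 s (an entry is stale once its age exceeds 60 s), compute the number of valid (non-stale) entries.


Ages are k * 200/16 s for k = 1..16 (spacing = 12.5000 s).
Entry k is valid iff k * 200/16 <= 60 iff k <= 16 * 60 / 200 = 4.8000
n_valid = floor(4.8000) = 4
(n_stale = 16 - 4 = 12)

4


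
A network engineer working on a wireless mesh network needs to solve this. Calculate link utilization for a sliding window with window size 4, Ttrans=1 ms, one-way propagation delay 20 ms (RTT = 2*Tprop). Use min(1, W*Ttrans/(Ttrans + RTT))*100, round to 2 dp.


Given: W = 4, Ttrans = 1 ms, RTT = 40 ms (= 2 * Tprop, Tprop = 20 ms)
Cycle time = Ttrans + RTT = 1 + 40 = 41 ms (first packet sent until its ACK returns)
W * Ttrans = 4 * 1 = 4 ms of sending per cycle
W * Ttrans / (Ttrans + RTT) = 4 / 41 = 0.097561
U = min(1, 0.097561) = 0.097561
U% = 9.76%

9.76


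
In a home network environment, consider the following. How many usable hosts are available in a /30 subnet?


Given: subnet mask /30
Host bits = 32 - 30 = 2
Total addresses = 2^2 = 4
Usable hosts = 4 - 2 (network + broadcast) = 2

2


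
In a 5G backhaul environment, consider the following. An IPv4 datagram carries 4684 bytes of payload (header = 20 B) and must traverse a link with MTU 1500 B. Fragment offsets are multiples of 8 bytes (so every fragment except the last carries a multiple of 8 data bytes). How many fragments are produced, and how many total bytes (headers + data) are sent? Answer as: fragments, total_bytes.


Max data per non-final fragment = floor((MTU - header)/8)*8 = floor((1500 - 20)/8)*8 = floor(1480/8)*8 = 1480 B
Final fragment needs no 8-byte alignment: it can carry up to MTU - header = 1480 B
Non-final fragments needed = ceil((payload - 1480) / 1480) = ceil(3204/1480) = ceil(2.1649) = 3
Number of fragments = 3 + 1 = 4
Fragment sizes (data): 3 * 1480 B + 244 B (last, 244 <= 1480 OK)
Total bytes sent = payload + n_frags * header = 4684 + 4*20 = 4684 + 80 = 4764 B

4, 4764


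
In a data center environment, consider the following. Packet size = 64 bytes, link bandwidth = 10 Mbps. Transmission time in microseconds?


Given: packet = 64 bytes, bandwidth = 10 Mbps
Packet in bits = 64 * 8 = 512 bits
Bandwidth = 10 * 10^6 = 10000000 bps
Time = 512 / 10000000 seconds
Time in us = 512 * 10^6 / 10000000 = 51.2

51.2


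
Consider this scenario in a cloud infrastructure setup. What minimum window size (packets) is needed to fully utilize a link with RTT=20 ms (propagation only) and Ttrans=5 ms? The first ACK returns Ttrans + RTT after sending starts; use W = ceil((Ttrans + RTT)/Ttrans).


Given: Ttrans = 5 ms, RTT = 20 ms (= 2 * Tprop, Tprop = 10 ms)
Time until first ACK returns = Ttrans + RTT = 5 + 20 = 25 ms
Need W * Ttrans >= Ttrans + RTT  ->  W >= (Ttrans + RTT) / Ttrans
(Ttrans + RTT) / Ttrans = 25 / 5 = 5
W_min = ceil(5) = 5

5


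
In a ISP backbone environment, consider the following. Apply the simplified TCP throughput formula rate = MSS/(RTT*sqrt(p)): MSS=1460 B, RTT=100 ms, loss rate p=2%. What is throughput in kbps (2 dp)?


Given: MSS = 1460 bytes, RTT = 100 ms, loss = 2%
RTT in seconds = 100 / 1000 = 0.1
Loss rate = 2% = 0.02
sqrt(loss) = sqrt(0.02) = 0.141421356237
Throughput (bytes/s) = 1460 / (0.1 * 0.141421356237) = 103237.5901
Throughput (kbps) = 103237.5901 * 8 / 1000 = 825.900720 -> 825.90 kbps (2 dp)

825.90


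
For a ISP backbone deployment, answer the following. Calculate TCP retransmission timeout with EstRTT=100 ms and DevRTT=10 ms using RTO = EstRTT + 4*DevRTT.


Given: EstRTT = 100 ms, DevRTT = 10 ms
Timeout = EstRTT + 4 * DevRTT
4 * DevRTT = 4 * 10 = 40
Timeout = 100 + 40 = 140 ms

140


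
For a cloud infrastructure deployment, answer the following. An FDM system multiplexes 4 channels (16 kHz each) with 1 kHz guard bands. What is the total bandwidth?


Given: 4 channels, 16 kHz each, guard = 1 kHz
Channel bandwidth = 4 * 16 = 64 kHz
Guard bands = 3 gaps * 1 kHz = 3 kHz
Total = 64 + 3 = 67 kHz

67


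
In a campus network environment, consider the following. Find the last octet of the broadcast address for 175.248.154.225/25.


Given: IP = 175.248.154.225, prefix = /25
Host bits = 32 - 25 = 7
Network last octet = 225 AND mask = 128
Host part size = 2^7 - 1 = 127
Broadcast last octet = 128 OR 127 = 255

255


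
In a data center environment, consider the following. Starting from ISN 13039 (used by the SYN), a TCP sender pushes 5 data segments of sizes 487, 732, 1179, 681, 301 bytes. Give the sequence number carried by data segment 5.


The SYN occupies sequence number ISN = 13039, so the first data byte is ISN + 1 = 13040.
SEQ of data segment i = (ISN + 1) + sum of payload sizes of segments 1..i-1.
Segment 1: SEQ = 13040, payload = 487 bytes
Segment 2: SEQ = 13527, payload = 732 bytes
Segment 3: SEQ = 14259, payload = 1179 bytes
Segment 4: SEQ = 15438, payload = 681 bytes
Segment 5: SEQ = 16119, payload = 301 bytes
SEQ of segment 5 = 13040 + 487 + 732 + 1179 + 681 = 16119

16119


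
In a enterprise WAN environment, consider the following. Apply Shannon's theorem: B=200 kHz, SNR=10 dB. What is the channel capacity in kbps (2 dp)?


Given: B = 200 kHz, SNR = 10 dB
SNR linear = 10^(10/10) = 10
1 + SNR = 11
log2(11) = 3.4594316186
C = 200 * 1000 * 3.4594316186 = 691886.3237 bps
C = 691.886324 kbps -> 691.89 kbps (2 dp)

691.89


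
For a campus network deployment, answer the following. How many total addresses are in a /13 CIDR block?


Given: CIDR prefix /13
Host bits = 32 - 13 = 19
Total addresses = 2^19 = 524288

524288


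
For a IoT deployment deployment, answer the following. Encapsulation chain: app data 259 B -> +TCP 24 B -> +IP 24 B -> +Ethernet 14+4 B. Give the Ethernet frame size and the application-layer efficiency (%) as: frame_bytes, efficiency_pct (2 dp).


TCP segment = 259 + 24 = 283 B
IP packet = 283 + 24 = 307 B
Ethernet frame = 307 + 14 + 4 = 325 B
Efficiency = app / frame = 259 / 325 = 0.796923 = 79.6923% -> 79.69% (2 dp)

325, 79.69


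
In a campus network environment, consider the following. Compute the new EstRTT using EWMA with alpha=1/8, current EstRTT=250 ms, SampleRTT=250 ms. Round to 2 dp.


Given: EstRTT = 250 ms, SampleRTT = 250 ms, alpha = 1/8
New EstRTT = (1 - alpha) * EstRTT + alpha * SampleRTT
(7/8) * 250 = 218.75
(1/8) * 250 = 31.25
New EstRTT = 218.75 + 31.25 = 250 ms -> 250.00 ms (2 dp)

250.00


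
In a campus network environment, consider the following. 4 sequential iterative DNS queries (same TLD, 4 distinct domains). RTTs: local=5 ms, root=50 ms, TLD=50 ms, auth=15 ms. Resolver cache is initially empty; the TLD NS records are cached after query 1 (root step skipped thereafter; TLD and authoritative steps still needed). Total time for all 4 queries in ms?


Lookup 1 (cold cache): local + root + TLD + auth = 5 + 50 + 50 + 15 = 120 ms
Lookups 2..4 (TLD NS cached -> skip root; new domain -> still ask TLD and auth): local + TLD + auth = 5 + 50 + 15 = 70 ms each
Remaining 3 lookups: 3 * 70 = 210 ms
Total = 120 + 210 = 330 ms

330


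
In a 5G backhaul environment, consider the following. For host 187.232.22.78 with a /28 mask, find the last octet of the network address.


Given: IP = 187.232.22.78, prefix = /28
Subnet mask = 255.255.255.240
Last octet of IP: 78
Last octet of mask: 240
Network last octet = 78 AND 240 = 64

64


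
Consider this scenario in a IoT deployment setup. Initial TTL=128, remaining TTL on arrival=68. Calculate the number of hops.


Given: initial TTL = 128, received TTL = 68
Hops = initial TTL - received TTL
Hops = 128 - 68 = 60

60


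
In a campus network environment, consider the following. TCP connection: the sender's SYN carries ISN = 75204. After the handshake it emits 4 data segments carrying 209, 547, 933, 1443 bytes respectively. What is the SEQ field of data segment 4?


The SYN occupies sequence number ISN = 75204, so the first data byte is ISN + 1 = 75205.
SEQ of data segment i = (ISN + 1) + sum of payload sizes of segments 1..i-1.
Segment 1: SEQ = 75205, payload = 209 bytes
Segment 2: SEQ = 75414, payload = 547 bytes
Segment 3: SEQ = 75961, payload = 933 bytes
Segment 4: SEQ = 76894, payload = 1443 bytes
SEQ of segment 4 = 75205 + 209 + 547 + 933 = 76894

76894


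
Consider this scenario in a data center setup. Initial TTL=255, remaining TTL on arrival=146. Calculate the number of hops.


Given: initial TTL = 255, received TTL = 146
Hops = initial TTL - received TTL
Hops = 255 - 146 = 109

109


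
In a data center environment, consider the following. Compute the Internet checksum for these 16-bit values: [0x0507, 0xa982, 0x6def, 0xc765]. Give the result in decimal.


Given words: [0x0507, 0xa982, 0x6def, 0xc765]
Step 1: Sum all words
Raw sum = 1287 + 43394 + 28143 + 51045 = 123869
Step 2: Fold carry: (58333 + 1) = 58334
One's complement = ~58334 & 0xFFFF = 7201

7201


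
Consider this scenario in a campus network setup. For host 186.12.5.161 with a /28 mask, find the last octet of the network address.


Given: IP = 186.12.5.161, prefix = /28
Subnet mask = 255.255.255.240
Last octet of IP: 161
Last octet of mask: 240
Network last octet = 161 AND 240 = 160

160


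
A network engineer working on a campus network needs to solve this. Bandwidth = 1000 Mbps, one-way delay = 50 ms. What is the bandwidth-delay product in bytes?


Given: bandwidth = 1000 Mbps, delay = 50 ms
BDP in bits = 1000 * 10^6 * 50 / 1000
BDP in bits = 50000000
BDP in bytes = 50000000 / 8 = 6250000

6250000


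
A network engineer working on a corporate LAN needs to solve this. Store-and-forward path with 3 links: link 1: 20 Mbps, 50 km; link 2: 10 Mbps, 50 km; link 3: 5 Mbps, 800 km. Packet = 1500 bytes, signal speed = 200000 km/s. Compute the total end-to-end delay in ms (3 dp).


Packet = 1500 bytes = 12000 bits. Store-and-forward: sum (t_trans + t_prop) per link.
Link 1: t_trans = 12000/(20*10^6) s = 0.6000 ms; t_prop = 50/200000 s = 0.2500 ms; subtotal = 0.8500 ms
Link 2: t_trans = 12000/(10*10^6) s = 1.2000 ms; t_prop = 50/200000 s = 0.2500 ms; subtotal = 1.4500 ms
Link 3: t_trans = 12000/(5*10^6) s = 2.4000 ms; t_prop = 800/200000 s = 4.0000 ms; subtotal = 6.4000 ms
End-to-end = 0.8500 + 1.4500 + 6.4000 = 8.7000 ms -> 8.700 ms (3 dp)

8.700


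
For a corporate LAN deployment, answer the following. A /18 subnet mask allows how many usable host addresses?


Given: subnet mask /18
Host bits = 32 - 18 = 14
Total addresses = 2^14 = 16384
Usable hosts = 16384 - 2 (network + broadcast) = 16382

16382


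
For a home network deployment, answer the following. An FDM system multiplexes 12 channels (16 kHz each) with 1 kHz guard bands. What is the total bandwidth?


Given: 12 channels, 16 kHz each, guard = 1 kHz
Channel bandwidth = 12 * 16 = 192 kHz
Guard bands = 11 gaps * 1 kHz = 11 kHz
Total = 192 + 11 = 203 kHz

203


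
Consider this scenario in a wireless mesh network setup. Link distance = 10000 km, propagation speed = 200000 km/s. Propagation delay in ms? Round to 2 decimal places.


Given: distance = 10000 km, speed = 200000 km/s
Delay = distance / speed = 10000 / 200000 seconds
Delay in ms = 10000 * 1000 / 200000
Delay = 50.0000 ms
Rounded to 2 dp = 50.00 ms

50.00


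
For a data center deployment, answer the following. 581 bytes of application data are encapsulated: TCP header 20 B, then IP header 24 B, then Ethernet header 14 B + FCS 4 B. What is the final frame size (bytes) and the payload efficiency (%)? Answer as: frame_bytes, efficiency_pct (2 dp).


TCP segment = 581 + 20 = 601 B
IP packet = 601 + 24 = 625 B
Ethernet frame = 625 + 14 + 4 = 643 B
Efficiency = app / frame = 581 / 643 = 0.903577 = 90.3577% -> 90.36% (2 dp)

643, 90.36


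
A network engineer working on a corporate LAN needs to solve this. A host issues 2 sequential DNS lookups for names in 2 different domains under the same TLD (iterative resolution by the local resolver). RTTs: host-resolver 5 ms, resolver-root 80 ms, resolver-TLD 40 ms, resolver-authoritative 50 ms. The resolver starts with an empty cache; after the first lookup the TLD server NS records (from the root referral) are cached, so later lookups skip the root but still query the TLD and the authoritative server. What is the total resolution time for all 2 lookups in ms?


Lookup 1 (cold cache): local + root + TLD + auth = 5 + 80 + 40 + 50 = 175 ms
Lookups 2..2 (TLD NS cached -> skip root; new domain -> still ask TLD and auth): local + TLD + auth = 5 + 40 + 50 = 95 ms each
Remaining 1 lookups: 1 * 95 = 95 ms
Total = 175 + 95 = 270 ms

270


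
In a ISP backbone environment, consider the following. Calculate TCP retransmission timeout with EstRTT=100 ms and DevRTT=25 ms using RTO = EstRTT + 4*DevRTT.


Given: EstRTT = 100 ms, DevRTT = 25 ms
Timeout = EstRTT + 4 * DevRTT
4 * DevRTT = 4 * 25 = 100
Timeout = 100 + 100 = 200 ms

200


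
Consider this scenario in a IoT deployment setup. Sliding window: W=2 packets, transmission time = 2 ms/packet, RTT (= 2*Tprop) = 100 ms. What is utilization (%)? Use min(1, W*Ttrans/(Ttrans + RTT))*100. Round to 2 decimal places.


Given: W = 2, Ttrans = 2 ms, RTT = 100 ms (= 2 * Tprop, Tprop = 50 ms)
Cycle time = Ttrans + RTT = 2 + 100 = 102 ms (first packet sent until its ACK returns)
W * Ttrans = 2 * 2 = 4 ms of sending per cycle
W * Ttrans / (Ttrans + RTT) = 4 / 102 = 0.039216
U = min(1, 0.039216) = 0.039216
U% = 3.92%

3.92


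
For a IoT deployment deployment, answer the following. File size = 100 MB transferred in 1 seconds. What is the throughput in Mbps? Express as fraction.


Given: file = 100 MB, time = 1 s
File in Mb = 100 * 8 = 800 Mb
Throughput = 800 / 1 Mbps
Throughput = 800 Mbps

800


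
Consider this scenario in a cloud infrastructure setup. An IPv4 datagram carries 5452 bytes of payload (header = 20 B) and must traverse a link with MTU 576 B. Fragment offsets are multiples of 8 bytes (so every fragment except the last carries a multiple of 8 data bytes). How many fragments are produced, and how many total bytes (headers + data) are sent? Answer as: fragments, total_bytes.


Max data per non-final fragment = floor((MTU - header)/8)*8 = floor((576 - 20)/8)*8 = floor(556/8)*8 = 552 B
Final fragment needs no 8-byte alignment: it can carry up to MTU - header = 556 B
Non-final fragments needed = ceil((payload - 556) / 552) = ceil(4896/552) = ceil(8.8696) = 9
Number of fragments = 9 + 1 = 10
Fragment sizes (data): 9 * 552 B + 484 B (last, 484 <= 556 OK)
Total bytes sent = payload + n_frags * header = 5452 + 10*20 = 5452 + 200 = 5652 B

10, 5652


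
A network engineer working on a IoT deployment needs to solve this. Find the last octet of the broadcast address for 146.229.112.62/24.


Given: IP = 146.229.112.62, prefix = /24
Host bits = 32 - 24 = 8
Network last octet = 62 AND mask = 0
Host part size = 2^8 - 1 = 255
Broadcast last octet = 0 OR 255 = 255

255


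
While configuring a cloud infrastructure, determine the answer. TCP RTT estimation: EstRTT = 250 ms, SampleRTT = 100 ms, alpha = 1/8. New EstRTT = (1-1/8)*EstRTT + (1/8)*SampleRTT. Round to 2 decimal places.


Given: EstRTT = 250 ms, SampleRTT = 100 ms, alpha = 1/8
New EstRTT = (1 - alpha) * EstRTT + alpha * SampleRTT
(7/8) * 250 = 218.75
(1/8) * 100 = 12.5
New EstRTT = 218.75 + 12.5 = 231.25 ms -> 231.25 ms (2 dp)

231.25


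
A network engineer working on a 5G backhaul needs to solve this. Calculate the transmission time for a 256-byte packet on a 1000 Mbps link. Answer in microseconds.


Given: packet = 256 bytes, bandwidth = 1000 Mbps
Packet in bits = 256 * 8 = 2048 bits
Bandwidth = 1000 * 10^6 = 1000000000 bps
Time = 2048 / 1000000000 seconds
Time in us = 2048 * 10^6 / 1000000000 = 2.048

2.048


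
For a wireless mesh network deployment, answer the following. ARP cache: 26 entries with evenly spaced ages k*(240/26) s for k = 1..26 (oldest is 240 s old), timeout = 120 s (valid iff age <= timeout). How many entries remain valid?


Ages are k * 240/26 s for k = 1..26 (spacing = 9.2308 s).
Entry k is valid iff k * 240/26 <= 120 iff k <= 26 * 120 / 240 = 13.0000
n_valid = floor(13.0000) = 13
(n_stale = 26 - 13 = 13)

13


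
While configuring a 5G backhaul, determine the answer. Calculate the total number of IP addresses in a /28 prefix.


Given: CIDR prefix /28
Host bits = 32 - 28 = 4
Total addresses = 2^4 = 16

16


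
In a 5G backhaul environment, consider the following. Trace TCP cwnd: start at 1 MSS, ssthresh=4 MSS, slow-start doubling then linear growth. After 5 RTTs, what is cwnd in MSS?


RTT 0: cwnd = 1 MSS (initial)
RTT 1: cwnd = 2 MSS (slow start, doubled)
RTT 2: cwnd = 4 MSS (slow start, doubled)
RTT 3: cwnd = 5 MSS (congestion avoidance, +1)
RTT 4: cwnd = 6 MSS (congestion avoidance, +1)
RTT 5: cwnd = 7 MSS (congestion avoidance, +1)

7


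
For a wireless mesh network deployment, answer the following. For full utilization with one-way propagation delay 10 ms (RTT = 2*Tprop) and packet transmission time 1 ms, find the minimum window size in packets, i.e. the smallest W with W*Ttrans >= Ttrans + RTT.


Given: Ttrans = 1 ms, RTT = 20 ms (= 2 * Tprop, Tprop = 10 ms)
Time until first ACK returns = Ttrans + RTT = 1 + 20 = 21 ms
Need W * Ttrans >= Ttrans + RTT  ->  W >= (Ttrans + RTT) / Ttrans
(Ttrans + RTT) / Ttrans = 21 / 1 = 21
W_min = ceil(21) = 21

21


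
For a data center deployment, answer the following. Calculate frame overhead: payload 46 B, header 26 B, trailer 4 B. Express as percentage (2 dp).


Given: payload = 46 B, header = 26 B, trailer = 4 B
Overhead bytes = header + trailer = 26 + 4 = 30
Total frame = payload + overhead = 46 + 30 = 76
Overhead % = 30 / 76 * 100 = 39.4737% -> 39.47% (2 dp)

39.47


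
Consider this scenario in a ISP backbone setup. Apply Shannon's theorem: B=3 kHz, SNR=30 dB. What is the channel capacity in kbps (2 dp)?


Given: B = 3 kHz, SNR = 30 dB
SNR linear = 10^(30/10) = 1000
1 + SNR = 1001
log2(1001) = 9.9672262588
C = 3 * 1000 * 9.9672262588 = 29901.6788 bps
C = 29.901679 kbps -> 29.90 kbps (2 dp)

29.90


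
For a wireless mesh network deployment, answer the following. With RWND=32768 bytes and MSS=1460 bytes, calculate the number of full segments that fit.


Given: RWND = 32768 bytes, MSS = 1460 bytes
Full segments = floor(RWND / MSS)
Full segments = floor(32768 / 1460)
Full segments = floor(22.4438) = 22

22


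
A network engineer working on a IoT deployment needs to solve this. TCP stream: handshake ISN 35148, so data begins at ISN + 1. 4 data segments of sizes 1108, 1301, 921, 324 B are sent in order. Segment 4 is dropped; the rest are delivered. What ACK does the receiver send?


SYN uses sequence number 35148; first data byte = ISN + 1 = 35149.
Segment 1: SEQ = 35149, len = 1108 B, covers [35149, 36256]
Segment 2: SEQ = 36257, len = 1301 B, covers [36257, 37557]
Segment 3: SEQ = 37558, len = 921 B, covers [37558, 38478]
Segment 4: SEQ = 38479, len = 324 B, covers [38479, 38802] [LOST]
In-order data received: bytes [35149, 38478] (segments 1..3).
Segment 4 missing -> gap begins at byte 38479.
Cumulative ACK = next expected in-order byte = 35149 + 1108 + 1301 + 921 = 38479

38479


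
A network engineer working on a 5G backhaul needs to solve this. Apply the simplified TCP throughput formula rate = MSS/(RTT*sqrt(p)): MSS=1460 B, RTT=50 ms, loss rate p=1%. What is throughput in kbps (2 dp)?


Given: MSS = 1460 bytes, RTT = 50 ms, loss = 1%
RTT in seconds = 50 / 1000 = 0.05
Loss rate = 1% = 0.01
sqrt(loss) = sqrt(0.01) = 0.1
Throughput (bytes/s) = 1460 / (0.05 * 0.1) = 292000.0000
Throughput (kbps) = 292000.0000 * 8 / 1000 = 2336.000000 -> 2336.00 kbps (2 dp)

2336.00


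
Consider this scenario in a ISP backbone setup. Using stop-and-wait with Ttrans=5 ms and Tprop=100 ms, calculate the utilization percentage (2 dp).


Given: Ttrans = 5 ms, Tprop = 100 ms
RTT = 2 * Tprop = 2 * 100 = 200 ms
U = Ttrans / (Ttrans + RTT)
U = 5 / (5 + 200)
U = 5 / 205 = 0.02439
U% = 2.44%

2.44


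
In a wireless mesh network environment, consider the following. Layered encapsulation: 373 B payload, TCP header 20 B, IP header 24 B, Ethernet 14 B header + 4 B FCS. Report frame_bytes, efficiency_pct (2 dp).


TCP segment = 373 + 20 = 393 B
IP packet = 393 + 24 = 417 B
Ethernet frame = 417 + 14 + 4 = 435 B
Efficiency = app / frame = 373 / 435 = 0.857471 = 85.7471% -> 85.75% (2 dp)

435, 85.75


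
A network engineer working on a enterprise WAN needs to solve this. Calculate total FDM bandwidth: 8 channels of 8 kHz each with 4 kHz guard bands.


Given: 8 channels, 8 kHz each, guard = 4 kHz
Channel bandwidth = 8 * 8 = 64 kHz
Guard bands = 7 gaps * 4 kHz = 28 kHz
Total = 64 + 28 = 92 kHz

92


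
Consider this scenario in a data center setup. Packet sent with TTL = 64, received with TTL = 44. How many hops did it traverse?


Given: initial TTL = 64, received TTL = 44
Hops = initial TTL - received TTL
Hops = 64 - 44 = 20

20


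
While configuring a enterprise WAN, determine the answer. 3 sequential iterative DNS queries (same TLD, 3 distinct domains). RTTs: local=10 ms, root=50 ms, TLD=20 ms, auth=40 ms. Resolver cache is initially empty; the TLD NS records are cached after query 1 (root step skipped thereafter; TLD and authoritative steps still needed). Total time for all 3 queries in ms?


Lookup 1 (cold cache): local + root + TLD + auth = 10 + 50 + 20 + 40 = 120 ms
Lookups 2..3 (TLD NS cached -> skip root; new domain -> still ask TLD and auth): local + TLD + auth = 10 + 20 + 40 = 70 ms each
Remaining 2 lookups: 2 * 70 = 140 ms
Total = 120 + 140 = 260 ms

260


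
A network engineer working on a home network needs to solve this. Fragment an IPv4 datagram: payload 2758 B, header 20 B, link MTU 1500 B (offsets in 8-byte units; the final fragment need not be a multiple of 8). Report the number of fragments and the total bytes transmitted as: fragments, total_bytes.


Max data per non-final fragment = floor((MTU - header)/8)*8 = floor((1500 - 20)/8)*8 = floor(1480/8)*8 = 1480 B
Final fragment needs no 8-byte alignment: it can carry up to MTU - header = 1480 B
Non-final fragments needed = ceil((payload - 1480) / 1480) = ceil(1278/1480) = ceil(0.8635) = 1
Number of fragments = 1 + 1 = 2
Fragment sizes (data): 1 * 1480 B + 1278 B (last, 1278 <= 1480 OK)
Total bytes sent = payload + n_frags * header = 2758 + 2*20 = 2758 + 40 = 2798 B

2, 2798


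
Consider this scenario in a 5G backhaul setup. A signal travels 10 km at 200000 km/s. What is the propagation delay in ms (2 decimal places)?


Given: distance = 10 km, speed = 200000 km/s
Delay = distance / speed = 10 / 200000 seconds
Delay in ms = 10 * 1000 / 200000
Delay = 0.0500 ms
Rounded to 2 dp = 0.05 ms

0.05


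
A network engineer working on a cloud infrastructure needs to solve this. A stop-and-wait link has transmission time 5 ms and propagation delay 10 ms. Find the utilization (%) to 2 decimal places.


Given: Ttrans = 5 ms, Tprop = 10 ms
RTT = 2 * Tprop = 2 * 10 = 20 ms
U = Ttrans / (Ttrans + RTT)
U = 5 / (5 + 20)
U = 5 / 25 = 0.2
U% = 20.00%

20.00


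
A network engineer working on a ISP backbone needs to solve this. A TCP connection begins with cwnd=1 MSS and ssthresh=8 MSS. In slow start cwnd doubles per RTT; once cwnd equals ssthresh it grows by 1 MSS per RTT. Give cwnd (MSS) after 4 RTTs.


RTT 0: cwnd = 1 MSS (initial)
RTT 1: cwnd = 2 MSS (slow start, doubled)
RTT 2: cwnd = 4 MSS (slow start, doubled)
RTT 3: cwnd = 8 MSS (slow start, doubled)
RTT 4: cwnd = 9 MSS (congestion avoidance, +1)

9


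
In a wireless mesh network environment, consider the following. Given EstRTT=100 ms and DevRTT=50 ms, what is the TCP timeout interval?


Given: EstRTT = 100 ms, DevRTT = 50 ms
Timeout = EstRTT + 4 * DevRTT
4 * DevRTT = 4 * 50 = 200
Timeout = 100 + 200 = 300 ms

300


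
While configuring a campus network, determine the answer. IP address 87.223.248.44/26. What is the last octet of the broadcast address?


Given: IP = 87.223.248.44, prefix = /26
Host bits = 32 - 26 = 6
Network last octet = 44 AND mask = 0
Host part size = 2^6 - 1 = 63
Broadcast last octet = 0 OR 63 = 63

63
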